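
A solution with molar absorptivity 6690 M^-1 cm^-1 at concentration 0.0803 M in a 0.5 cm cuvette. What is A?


A = epsilon * c * l
A = 6690 * 0.0803 * 0.5
A = 268.6035

268.6035


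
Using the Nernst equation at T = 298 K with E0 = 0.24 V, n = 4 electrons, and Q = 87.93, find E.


E = E0 - (RT/nF) * ln(Q)
E = 0.24 - (8.314 * 298 / (4 * 96485)) * ln(87.93)
E = 0.2113 V

0.2113 V


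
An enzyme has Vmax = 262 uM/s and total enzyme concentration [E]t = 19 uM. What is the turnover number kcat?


kcat = Vmax / [E]t
kcat = 262 / 19
kcat = 13.7895 s^-1

13.7895 s^-1


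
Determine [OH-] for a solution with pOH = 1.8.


[OH-] = 10^(-pOH)
[OH-] = 10^(-1.8)
[OH-] = 0.0158 M

0.0158 M


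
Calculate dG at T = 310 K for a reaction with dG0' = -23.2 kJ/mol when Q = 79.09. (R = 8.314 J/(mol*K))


dG = dG0' + RT * ln(Q) / 1000
dG = -23.2 + 8.314 * 310 * ln(79.09) / 1000
dG = -11.9355 kJ/mol

-11.9355 kJ/mol


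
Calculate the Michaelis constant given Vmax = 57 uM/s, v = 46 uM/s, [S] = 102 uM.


Km = [S] * (Vmax - v) / v
Km = 102 * (57 - 46) / 46
Km = 24.3913 uM

24.3913 uM


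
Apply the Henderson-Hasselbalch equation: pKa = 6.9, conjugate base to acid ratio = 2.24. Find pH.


pH = pKa + log10([A-]/[HA])
pH = 6.9 + log10(2.24)
pH = 7.2502

7.2502


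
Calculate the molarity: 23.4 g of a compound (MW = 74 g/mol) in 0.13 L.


C = (mass / MW) / volume
C = (23.4 / 74) / 0.13
C = 2.4324 M

2.4324 M


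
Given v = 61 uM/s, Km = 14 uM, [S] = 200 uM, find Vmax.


Vmax = v * (Km + [S]) / [S]
Vmax = 61 * (14 + 200) / 200
Vmax = 65.27 uM/s

65.27 uM/s


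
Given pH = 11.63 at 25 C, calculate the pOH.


pOH = 14 - pH
pOH = 14 - 11.63
pOH = 2.37

2.37


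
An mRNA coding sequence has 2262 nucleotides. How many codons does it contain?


codons = nucleotides / 3
codons = 2262 / 3 = 754

754


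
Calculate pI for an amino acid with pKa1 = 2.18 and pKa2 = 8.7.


pI = (pKa1 + pKa2) / 2
pI = (2.18 + 8.7) / 2
pI = 5.44

5.44


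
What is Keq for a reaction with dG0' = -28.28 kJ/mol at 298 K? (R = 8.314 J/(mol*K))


Keq = exp(-dG0 * 1000 / (R * T))
Keq = exp(-(-28.28) * 1000 / (8.314 * 298))
Keq = 90617.3408

90617.3408


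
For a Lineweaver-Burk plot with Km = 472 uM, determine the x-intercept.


x-intercept = -1/Km
= -1/472
= -0.0021 1/uM

-0.0021 1/uM


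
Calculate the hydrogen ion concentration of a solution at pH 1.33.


[H+] = 10^(-pH)
[H+] = 10^(-1.33)
[H+] = 0.0468 M

0.0468 M


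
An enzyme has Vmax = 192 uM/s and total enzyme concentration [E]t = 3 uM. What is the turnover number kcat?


kcat = Vmax / [E]t
kcat = 192 / 3
kcat = 64.0 s^-1

64.0 s^-1


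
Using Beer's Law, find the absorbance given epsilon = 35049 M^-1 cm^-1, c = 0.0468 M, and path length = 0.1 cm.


A = epsilon * c * l
A = 35049 * 0.0468 * 0.1
A = 164.0293

164.0293


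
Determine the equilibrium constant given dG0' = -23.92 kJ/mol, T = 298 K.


Keq = exp(-dG0 * 1000 / (R * T))
Keq = exp(-(-23.92) * 1000 / (8.314 * 298))
Keq = 15593.5628

15593.5628


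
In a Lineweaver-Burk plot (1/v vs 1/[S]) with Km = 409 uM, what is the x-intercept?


x-intercept = -1/Km
= -1/409
= -0.0024 1/uM

-0.0024 1/uM


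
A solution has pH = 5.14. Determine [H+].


[H+] = 10^(-pH)
[H+] = 10^(-5.14)
[H+] = 7.244e-06 M

7.244e-06 M


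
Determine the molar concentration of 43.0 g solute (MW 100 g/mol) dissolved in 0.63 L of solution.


C = (mass / MW) / volume
C = (43.0 / 100) / 0.63
C = 0.6825 M

0.6825 M


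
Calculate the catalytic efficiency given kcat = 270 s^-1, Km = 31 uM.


Catalytic efficiency = kcat / Km
= 270 / 31
= 8.7097 uM^-1*s^-1

8.7097 uM^-1*s^-1


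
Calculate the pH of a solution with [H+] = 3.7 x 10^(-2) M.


pH = -log10([H+])
pH = -log10(3.7 x 10^(-2))
pH = 1.4318

1.4318


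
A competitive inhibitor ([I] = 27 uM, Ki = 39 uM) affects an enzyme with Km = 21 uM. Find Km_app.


Km_app = Km * (1 + [I]/Ki)
Km_app = 21 * (1 + 27/39)
Km_app = 35.5385 uM

35.5385 uM


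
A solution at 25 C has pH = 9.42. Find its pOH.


pOH = 14 - pH
pOH = 14 - 9.42
pOH = 4.58

4.58


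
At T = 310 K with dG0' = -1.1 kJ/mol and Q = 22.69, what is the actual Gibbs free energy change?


dG = dG0' + RT * ln(Q) / 1000
dG = -1.1 + 8.314 * 310 * ln(22.69) / 1000
dG = 6.9463 kJ/mol

6.9463 kJ/mol


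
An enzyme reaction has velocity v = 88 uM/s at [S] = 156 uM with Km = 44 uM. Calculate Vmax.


Vmax = v * (Km + [S]) / [S]
Vmax = 88 * (44 + 156) / 156
Vmax = 112.8205 uM/s

112.8205 uM/s


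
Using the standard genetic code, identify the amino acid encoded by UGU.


Standard genetic code lookup.
Codon UGU -> Cys

Cys


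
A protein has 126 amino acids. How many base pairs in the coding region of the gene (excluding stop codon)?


Each amino acid = 1 codon = 3 bp
bp = 126 * 3 = 378 bp

378 bp


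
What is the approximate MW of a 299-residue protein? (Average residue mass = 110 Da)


MW = n_residues * 110 Da
MW = 299 * 110
MW = 32890 Da

32890 Da


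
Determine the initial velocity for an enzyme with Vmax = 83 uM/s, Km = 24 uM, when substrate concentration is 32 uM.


v = Vmax * [S] / (Km + [S])
v = 83 * 32 / (24 + 32)
v = 47.4286 uM/s

47.4286 uM/s


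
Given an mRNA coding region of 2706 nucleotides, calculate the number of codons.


codons = nucleotides / 3
codons = 2706 / 3 = 902

902


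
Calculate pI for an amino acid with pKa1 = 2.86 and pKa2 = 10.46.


pI = (pKa1 + pKa2) / 2
pI = (2.86 + 10.46) / 2
pI = 6.66

6.66


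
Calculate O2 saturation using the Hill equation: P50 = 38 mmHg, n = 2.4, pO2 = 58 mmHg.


Y = pO2^n / (P50^n + pO2^n)
Y = 58^2.4 / (38^2.4 + 58^2.4)
Y = 73.4%

73.4%


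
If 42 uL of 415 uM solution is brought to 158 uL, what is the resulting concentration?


C2 = C1 * V1 / V2
C2 = 415 * 42 / 158
C2 = 110.3165 uM

110.3165 uM


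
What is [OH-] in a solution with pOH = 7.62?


[OH-] = 10^(-pOH)
[OH-] = 10^(-7.62)
[OH-] = 2.399e-08 M

2.399e-08 M


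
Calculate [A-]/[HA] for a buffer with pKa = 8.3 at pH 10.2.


[A-]/[HA] = 10^(pH - pKa)
= 10^(10.2 - 8.3)
= 79.4328

79.4328


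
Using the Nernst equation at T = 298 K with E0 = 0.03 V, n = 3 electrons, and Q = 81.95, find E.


E = E0 - (RT/nF) * ln(Q)
E = 0.03 - (8.314 * 298 / (3 * 96485)) * ln(81.95)
E = -0.0077 V

-0.0077 V


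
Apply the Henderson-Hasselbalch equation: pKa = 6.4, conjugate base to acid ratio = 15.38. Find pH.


pH = pKa + log10([A-]/[HA])
pH = 6.4 + log10(15.38)
pH = 7.587

7.587


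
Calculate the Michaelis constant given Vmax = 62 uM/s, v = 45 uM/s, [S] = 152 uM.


Km = [S] * (Vmax - v) / v
Km = 152 * (62 - 45) / 45
Km = 57.4222 uM

57.4222 uM


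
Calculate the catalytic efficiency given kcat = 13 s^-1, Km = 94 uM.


Catalytic efficiency = kcat / Km
= 13 / 94
= 0.1383 uM^-1*s^-1

0.1383 uM^-1*s^-1


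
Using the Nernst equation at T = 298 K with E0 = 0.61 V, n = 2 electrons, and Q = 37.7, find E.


E = E0 - (RT/nF) * ln(Q)
E = 0.61 - (8.314 * 298 / (2 * 96485)) * ln(37.7)
E = 0.5634 V

0.5634 V


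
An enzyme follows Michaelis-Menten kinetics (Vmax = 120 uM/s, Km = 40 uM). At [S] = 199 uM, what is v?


v = Vmax * [S] / (Km + [S])
v = 120 * 199 / (40 + 199)
v = 99.9163 uM/s

99.9163 uM/s


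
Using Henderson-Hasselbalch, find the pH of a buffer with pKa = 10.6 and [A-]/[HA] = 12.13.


pH = pKa + log10([A-]/[HA])
pH = 10.6 + log10(12.13)
pH = 11.6839

11.6839


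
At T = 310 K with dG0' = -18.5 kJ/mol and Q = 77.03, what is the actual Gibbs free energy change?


dG = dG0' + RT * ln(Q) / 1000
dG = -18.5 + 8.314 * 310 * ln(77.03) / 1000
dG = -7.3035 kJ/mol

-7.3035 kJ/mol


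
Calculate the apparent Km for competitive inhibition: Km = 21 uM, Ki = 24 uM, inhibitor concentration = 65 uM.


Km_app = Km * (1 + [I]/Ki)
Km_app = 21 * (1 + 65/24)
Km_app = 77.875 uM

77.875 uM


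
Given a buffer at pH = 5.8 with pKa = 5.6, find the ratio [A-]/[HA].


[A-]/[HA] = 10^(pH - pKa)
= 10^(5.8 - 5.6)
= 1.5849

1.5849


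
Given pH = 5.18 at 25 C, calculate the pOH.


pOH = 14 - pH
pOH = 14 - 5.18
pOH = 8.82

8.82


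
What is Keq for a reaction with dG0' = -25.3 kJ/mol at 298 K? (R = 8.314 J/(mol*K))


Keq = exp(-dG0 * 1000 / (R * T))
Keq = exp(-(-25.3) * 1000 / (8.314 * 298))
Keq = 27217.3631

27217.3631


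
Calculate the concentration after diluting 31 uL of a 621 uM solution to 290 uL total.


C2 = C1 * V1 / V2
C2 = 621 * 31 / 290
C2 = 66.3828 uM

66.3828 uM


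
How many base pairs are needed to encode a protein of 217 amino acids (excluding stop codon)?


Each amino acid = 1 codon = 3 bp
bp = 217 * 3 = 651 bp

651 bp


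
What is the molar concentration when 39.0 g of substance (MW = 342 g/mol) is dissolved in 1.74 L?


C = (mass / MW) / volume
C = (39.0 / 342) / 1.74
C = 0.0655 M

0.0655 M


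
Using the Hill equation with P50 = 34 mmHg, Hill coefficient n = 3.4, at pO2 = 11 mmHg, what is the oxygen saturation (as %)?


Y = pO2^n / (P50^n + pO2^n)
Y = 11^3.4 / (34^3.4 + 11^3.4)
Y = 2.11%

2.11%


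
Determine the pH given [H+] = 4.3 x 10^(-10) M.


pH = -log10([H+])
pH = -log10(4.3 x 10^(-10))
pH = 9.3665

9.3665


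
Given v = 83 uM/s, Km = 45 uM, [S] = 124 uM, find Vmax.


Vmax = v * (Km + [S]) / [S]
Vmax = 83 * (45 + 124) / 124
Vmax = 113.121 uM/s

113.121 uM/s


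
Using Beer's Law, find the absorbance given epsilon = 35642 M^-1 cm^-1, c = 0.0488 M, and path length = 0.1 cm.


A = epsilon * c * l
A = 35642 * 0.0488 * 0.1
A = 173.933

173.933


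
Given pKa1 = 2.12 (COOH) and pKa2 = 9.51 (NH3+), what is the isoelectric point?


pI = (pKa1 + pKa2) / 2
pI = (2.12 + 9.51) / 2
pI = 5.815

5.815


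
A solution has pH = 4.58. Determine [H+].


[H+] = 10^(-pH)
[H+] = 10^(-4.58)
[H+] = 2.630e-05 M

2.630e-05 M


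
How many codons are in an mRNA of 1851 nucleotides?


codons = nucleotides / 3
codons = 1851 / 3 = 617

617


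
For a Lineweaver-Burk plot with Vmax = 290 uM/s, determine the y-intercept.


y-intercept = 1/Vmax
= 1/290
= 0.0034 s/uM

0.0034 s/uM


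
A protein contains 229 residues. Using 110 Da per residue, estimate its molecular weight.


MW = n_residues * 110 Da
MW = 229 * 110
MW = 25190 Da

25190 Da


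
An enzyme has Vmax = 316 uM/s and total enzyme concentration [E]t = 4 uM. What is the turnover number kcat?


kcat = Vmax / [E]t
kcat = 316 / 4
kcat = 79.0 s^-1

79.0 s^-1


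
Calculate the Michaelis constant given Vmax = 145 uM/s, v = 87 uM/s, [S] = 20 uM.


Km = [S] * (Vmax - v) / v
Km = 20 * (145 - 87) / 87
Km = 13.3333 uM

13.3333 uM


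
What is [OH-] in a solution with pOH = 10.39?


[OH-] = 10^(-pOH)
[OH-] = 10^(-10.39)
[OH-] = 4.074e-11 M

4.074e-11 M


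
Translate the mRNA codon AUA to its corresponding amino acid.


Standard genetic code lookup.
Codon AUA -> Ile

Ile


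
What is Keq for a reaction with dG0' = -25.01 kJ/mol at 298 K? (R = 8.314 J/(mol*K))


Keq = exp(-dG0 * 1000 / (R * T))
Keq = exp(-(-25.01) * 1000 / (8.314 * 298))
Keq = 24210.9507

24210.9507


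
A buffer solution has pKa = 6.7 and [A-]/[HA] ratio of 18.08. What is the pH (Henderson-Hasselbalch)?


pH = pKa + log10([A-]/[HA])
pH = 6.7 + log10(18.08)
pH = 7.9572

7.9572


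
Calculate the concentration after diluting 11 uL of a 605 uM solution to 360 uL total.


C2 = C1 * V1 / V2
C2 = 605 * 11 / 360
C2 = 18.4861 uM

18.4861 uM


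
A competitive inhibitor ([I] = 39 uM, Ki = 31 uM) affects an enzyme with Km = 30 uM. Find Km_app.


Km_app = Km * (1 + [I]/Ki)
Km_app = 30 * (1 + 39/31)
Km_app = 67.7419 uM

67.7419 uM


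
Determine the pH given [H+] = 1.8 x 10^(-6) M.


pH = -log10([H+])
pH = -log10(1.8 x 10^(-6))
pH = 5.7447

5.7447


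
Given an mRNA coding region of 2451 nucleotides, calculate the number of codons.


codons = nucleotides / 3
codons = 2451 / 3 = 817

817


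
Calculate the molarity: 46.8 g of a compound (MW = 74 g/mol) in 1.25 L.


C = (mass / MW) / volume
C = (46.8 / 74) / 1.25
C = 0.5059 M

0.5059 M


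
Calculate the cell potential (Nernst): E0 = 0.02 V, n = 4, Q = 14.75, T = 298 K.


E = E0 - (RT/nF) * ln(Q)
E = 0.02 - (8.314 * 298 / (4 * 96485)) * ln(14.75)
E = 0.0027 V

0.0027 V


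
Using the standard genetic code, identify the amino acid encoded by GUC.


Standard genetic code lookup.
Codon GUC -> Val

Val


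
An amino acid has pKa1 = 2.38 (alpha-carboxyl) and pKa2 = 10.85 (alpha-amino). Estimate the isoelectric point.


pI = (pKa1 + pKa2) / 2
pI = (2.38 + 10.85) / 2
pI = 6.615

6.615


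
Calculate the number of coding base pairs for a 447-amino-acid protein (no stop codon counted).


Each amino acid = 1 codon = 3 bp
bp = 447 * 3 = 1341 bp

1341 bp


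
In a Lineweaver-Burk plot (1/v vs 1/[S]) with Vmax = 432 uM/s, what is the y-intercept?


y-intercept = 1/Vmax
= 1/432
= 0.0023 s/uM

0.0023 s/uM


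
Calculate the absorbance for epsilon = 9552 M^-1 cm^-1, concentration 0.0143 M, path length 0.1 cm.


A = epsilon * c * l
A = 9552 * 0.0143 * 0.1
A = 13.6594

13.6594


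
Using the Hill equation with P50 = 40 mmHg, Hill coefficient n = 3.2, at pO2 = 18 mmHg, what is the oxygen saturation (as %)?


Y = pO2^n / (P50^n + pO2^n)
Y = 18^3.2 / (40^3.2 + 18^3.2)
Y = 7.21%

7.21%


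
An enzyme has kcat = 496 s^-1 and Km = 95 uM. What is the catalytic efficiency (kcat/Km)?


Catalytic efficiency = kcat / Km
= 496 / 95
= 5.2211 uM^-1*s^-1

5.2211 uM^-1*s^-1


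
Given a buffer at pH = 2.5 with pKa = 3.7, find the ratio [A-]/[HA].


[A-]/[HA] = 10^(pH - pKa)
= 10^(2.5 - 3.7)
= 0.0631

0.0631


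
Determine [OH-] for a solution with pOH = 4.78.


[OH-] = 10^(-pOH)
[OH-] = 10^(-4.78)
[OH-] = 1.660e-05 M

1.660e-05 M


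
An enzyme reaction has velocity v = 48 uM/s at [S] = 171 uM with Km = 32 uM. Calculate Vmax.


Vmax = v * (Km + [S]) / [S]
Vmax = 48 * (32 + 171) / 171
Vmax = 56.9825 uM/s

56.9825 uM/s


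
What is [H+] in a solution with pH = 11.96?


[H+] = 10^(-pH)
[H+] = 10^(-11.96)
[H+] = 1.096e-12 M

1.096e-12 M


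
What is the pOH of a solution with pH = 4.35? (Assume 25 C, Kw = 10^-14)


pOH = 14 - pH
pOH = 14 - 4.35
pOH = 9.65

9.65


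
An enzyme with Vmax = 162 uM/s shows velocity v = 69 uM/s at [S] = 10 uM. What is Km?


Km = [S] * (Vmax - v) / v
Km = 10 * (162 - 69) / 69
Km = 13.4783 uM

13.4783 uM


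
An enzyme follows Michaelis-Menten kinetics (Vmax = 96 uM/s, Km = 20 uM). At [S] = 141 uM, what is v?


v = Vmax * [S] / (Km + [S])
v = 96 * 141 / (20 + 141)
v = 84.0745 uM/s

84.0745 uM/s


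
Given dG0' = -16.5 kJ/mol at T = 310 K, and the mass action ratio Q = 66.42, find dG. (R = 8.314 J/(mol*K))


dG = dG0' + RT * ln(Q) / 1000
dG = -16.5 + 8.314 * 310 * ln(66.42) / 1000
dG = -5.6855 kJ/mol

-5.6855 kJ/mol


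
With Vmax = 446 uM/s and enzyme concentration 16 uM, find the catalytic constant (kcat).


kcat = Vmax / [E]t
kcat = 446 / 16
kcat = 27.875 s^-1

27.875 s^-1


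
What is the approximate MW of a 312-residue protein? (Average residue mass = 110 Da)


MW = n_residues * 110 Da
MW = 312 * 110
MW = 34320 Da

34320 Da


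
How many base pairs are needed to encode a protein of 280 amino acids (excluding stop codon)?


Each amino acid = 1 codon = 3 bp
bp = 280 * 3 = 840 bp

840 bp


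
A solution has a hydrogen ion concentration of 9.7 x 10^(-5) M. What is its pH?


pH = -log10([H+])
pH = -log10(9.7 x 10^(-5))
pH = 4.0132

4.0132


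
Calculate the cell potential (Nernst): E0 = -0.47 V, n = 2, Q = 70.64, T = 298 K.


E = E0 - (RT/nF) * ln(Q)
E = -0.47 - (8.314 * 298 / (2 * 96485)) * ln(70.64)
E = -0.5247 V

-0.5247 V


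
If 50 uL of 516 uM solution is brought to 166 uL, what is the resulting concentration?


C2 = C1 * V1 / V2
C2 = 516 * 50 / 166
C2 = 155.4217 uM

155.4217 uM


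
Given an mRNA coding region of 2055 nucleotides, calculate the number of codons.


codons = nucleotides / 3
codons = 2055 / 3 = 685

685


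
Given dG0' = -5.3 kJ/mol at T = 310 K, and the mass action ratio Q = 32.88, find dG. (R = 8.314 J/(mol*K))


dG = dG0' + RT * ln(Q) / 1000
dG = -5.3 + 8.314 * 310 * ln(32.88) / 1000
dG = 3.7023 kJ/mol

3.7023 kJ/mol


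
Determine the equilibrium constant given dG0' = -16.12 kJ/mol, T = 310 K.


Keq = exp(-dG0 * 1000 / (R * T))
Keq = exp(-(-16.12) * 1000 / (8.314 * 310))
Keq = 520.3546

520.3546


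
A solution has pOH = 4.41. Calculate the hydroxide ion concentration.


[OH-] = 10^(-pOH)
[OH-] = 10^(-4.41)
[OH-] = 3.890e-05 M

3.890e-05 M


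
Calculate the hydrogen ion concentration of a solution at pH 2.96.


[H+] = 10^(-pH)
[H+] = 10^(-2.96)
[H+] = 0.0011 M

0.0011 M


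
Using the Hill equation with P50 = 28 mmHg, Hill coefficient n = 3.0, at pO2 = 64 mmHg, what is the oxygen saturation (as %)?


Y = pO2^n / (P50^n + pO2^n)
Y = 64^3.0 / (28^3.0 + 64^3.0)
Y = 92.27%

92.27%


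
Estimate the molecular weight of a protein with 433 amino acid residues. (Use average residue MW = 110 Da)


MW = n_residues * 110 Da
MW = 433 * 110
MW = 47630 Da

47630 Da


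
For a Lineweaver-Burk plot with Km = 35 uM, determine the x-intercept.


x-intercept = -1/Km
= -1/35
= -0.0286 1/uM

-0.0286 1/uM


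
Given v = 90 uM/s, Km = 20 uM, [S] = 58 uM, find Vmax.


Vmax = v * (Km + [S]) / [S]
Vmax = 90 * (20 + 58) / 58
Vmax = 121.0345 uM/s

121.0345 uM/s


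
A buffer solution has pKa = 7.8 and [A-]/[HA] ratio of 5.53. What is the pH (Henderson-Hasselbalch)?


pH = pKa + log10([A-]/[HA])
pH = 7.8 + log10(5.53)
pH = 8.5427

8.5427


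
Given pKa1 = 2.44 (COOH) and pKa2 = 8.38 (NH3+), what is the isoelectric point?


pI = (pKa1 + pKa2) / 2
pI = (2.44 + 8.38) / 2
pI = 5.41

5.41


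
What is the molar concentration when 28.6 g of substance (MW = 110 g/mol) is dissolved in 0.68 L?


C = (mass / MW) / volume
C = (28.6 / 110) / 0.68
C = 0.3824 M

0.3824 M


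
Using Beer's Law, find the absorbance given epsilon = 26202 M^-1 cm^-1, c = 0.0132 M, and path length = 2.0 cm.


A = epsilon * c * l
A = 26202 * 0.0132 * 2.0
A = 691.7328

691.7328


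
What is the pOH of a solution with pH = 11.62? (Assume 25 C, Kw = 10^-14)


pOH = 14 - pH
pOH = 14 - 11.62
pOH = 2.38

2.38


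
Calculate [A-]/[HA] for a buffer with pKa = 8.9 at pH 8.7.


[A-]/[HA] = 10^(pH - pKa)
= 10^(8.7 - 8.9)
= 0.631

0.631


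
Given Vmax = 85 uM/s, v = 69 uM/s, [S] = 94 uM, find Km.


Km = [S] * (Vmax - v) / v
Km = 94 * (85 - 69) / 69
Km = 21.7971 uM

21.7971 uM


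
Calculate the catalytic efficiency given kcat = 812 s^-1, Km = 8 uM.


Catalytic efficiency = kcat / Km
= 812 / 8
= 101.5 uM^-1*s^-1

101.5 uM^-1*s^-1


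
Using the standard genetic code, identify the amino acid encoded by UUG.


Standard genetic code lookup.
Codon UUG -> Leu

Leu


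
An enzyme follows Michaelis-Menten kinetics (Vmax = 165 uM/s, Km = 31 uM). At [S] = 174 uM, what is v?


v = Vmax * [S] / (Km + [S])
v = 165 * 174 / (31 + 174)
v = 140.0488 uM/s

140.0488 uM/s


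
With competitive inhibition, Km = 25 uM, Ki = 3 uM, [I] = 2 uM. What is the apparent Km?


Km_app = Km * (1 + [I]/Ki)
Km_app = 25 * (1 + 2/3)
Km_app = 41.6667 uM

41.6667 uM


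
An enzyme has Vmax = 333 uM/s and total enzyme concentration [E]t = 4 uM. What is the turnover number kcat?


kcat = Vmax / [E]t
kcat = 333 / 4
kcat = 83.25 s^-1

83.25 s^-1


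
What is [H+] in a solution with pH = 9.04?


[H+] = 10^(-pH)
[H+] = 10^(-9.04)
[H+] = 9.120e-10 M

9.120e-10 M


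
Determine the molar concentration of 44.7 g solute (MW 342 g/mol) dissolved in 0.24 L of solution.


C = (mass / MW) / volume
C = (44.7 / 342) / 0.24
C = 0.5446 M

0.5446 M


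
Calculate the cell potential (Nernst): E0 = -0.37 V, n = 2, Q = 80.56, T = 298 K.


E = E0 - (RT/nF) * ln(Q)
E = -0.37 - (8.314 * 298 / (2 * 96485)) * ln(80.56)
E = -0.4264 V

-0.4264 V


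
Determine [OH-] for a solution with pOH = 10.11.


[OH-] = 10^(-pOH)
[OH-] = 10^(-10.11)
[OH-] = 7.762e-11 M

7.762e-11 M


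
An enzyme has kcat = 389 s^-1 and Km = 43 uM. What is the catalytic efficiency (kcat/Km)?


Catalytic efficiency = kcat / Km
= 389 / 43
= 9.0465 uM^-1*s^-1

9.0465 uM^-1*s^-1


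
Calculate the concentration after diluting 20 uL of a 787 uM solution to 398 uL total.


C2 = C1 * V1 / V2
C2 = 787 * 20 / 398
C2 = 39.5477 uM

39.5477 uM


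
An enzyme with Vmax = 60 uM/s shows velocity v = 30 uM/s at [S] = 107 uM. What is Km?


Km = [S] * (Vmax - v) / v
Km = 107 * (60 - 30) / 30
Km = 107.0 uM

107.0 uM


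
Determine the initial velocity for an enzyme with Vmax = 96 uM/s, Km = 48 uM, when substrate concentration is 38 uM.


v = Vmax * [S] / (Km + [S])
v = 96 * 38 / (48 + 38)
v = 42.4186 uM/s

42.4186 uM/s


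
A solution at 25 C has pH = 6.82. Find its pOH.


pOH = 14 - pH
pOH = 14 - 6.82
pOH = 7.18

7.18


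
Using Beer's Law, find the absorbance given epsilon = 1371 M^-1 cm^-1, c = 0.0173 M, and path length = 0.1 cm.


A = epsilon * c * l
A = 1371 * 0.0173 * 0.1
A = 2.3718

2.3718


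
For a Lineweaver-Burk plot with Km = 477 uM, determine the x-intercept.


x-intercept = -1/Km
= -1/477
= -0.0021 1/uM

-0.0021 1/uM


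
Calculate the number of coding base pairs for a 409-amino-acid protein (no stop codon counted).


Each amino acid = 1 codon = 3 bp
bp = 409 * 3 = 1227 bp

1227 bp


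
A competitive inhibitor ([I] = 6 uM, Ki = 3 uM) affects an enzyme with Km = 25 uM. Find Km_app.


Km_app = Km * (1 + [I]/Ki)
Km_app = 25 * (1 + 6/3)
Km_app = 75.0 uM

75.0 uM


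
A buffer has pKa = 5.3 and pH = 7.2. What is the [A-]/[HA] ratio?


[A-]/[HA] = 10^(pH - pKa)
= 10^(7.2 - 5.3)
= 79.4328

79.4328


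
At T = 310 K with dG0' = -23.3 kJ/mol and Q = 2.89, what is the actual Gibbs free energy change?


dG = dG0' + RT * ln(Q) / 1000
dG = -23.3 + 8.314 * 310 * ln(2.89) / 1000
dG = -20.5648 kJ/mol

-20.5648 kJ/mol


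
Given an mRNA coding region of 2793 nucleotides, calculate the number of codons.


codons = nucleotides / 3
codons = 2793 / 3 = 931

931


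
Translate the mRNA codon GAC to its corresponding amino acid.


Standard genetic code lookup.
Codon GAC -> Asp

Asp


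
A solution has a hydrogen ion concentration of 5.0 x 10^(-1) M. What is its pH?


pH = -log10([H+])
pH = -log10(5.0 x 10^(-1))
pH = 0.301

0.301


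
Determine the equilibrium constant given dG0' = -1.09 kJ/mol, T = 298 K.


Keq = exp(-dG0 * 1000 / (R * T))
Keq = exp(-(-1.09) * 1000 / (8.314 * 298))
Keq = 1.5526

1.5526


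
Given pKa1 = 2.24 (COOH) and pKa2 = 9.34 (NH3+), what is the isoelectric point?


pI = (pKa1 + pKa2) / 2
pI = (2.24 + 9.34) / 2
pI = 5.79

5.79


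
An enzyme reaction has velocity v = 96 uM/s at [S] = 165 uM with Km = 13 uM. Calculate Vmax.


Vmax = v * (Km + [S]) / [S]
Vmax = 96 * (13 + 165) / 165
Vmax = 103.5636 uM/s

103.5636 uM/s


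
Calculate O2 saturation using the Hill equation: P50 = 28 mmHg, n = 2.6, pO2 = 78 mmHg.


Y = pO2^n / (P50^n + pO2^n)
Y = 78^2.6 / (28^2.6 + 78^2.6)
Y = 93.49%

93.49%


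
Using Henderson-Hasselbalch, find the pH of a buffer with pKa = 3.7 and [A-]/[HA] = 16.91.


pH = pKa + log10([A-]/[HA])
pH = 3.7 + log10(16.91)
pH = 4.9281

4.9281


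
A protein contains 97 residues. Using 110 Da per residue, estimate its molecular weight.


MW = n_residues * 110 Da
MW = 97 * 110
MW = 10670 Da

10670 Da


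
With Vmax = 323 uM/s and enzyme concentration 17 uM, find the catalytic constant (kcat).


kcat = Vmax / [E]t
kcat = 323 / 17
kcat = 19.0 s^-1

19.0 s^-1


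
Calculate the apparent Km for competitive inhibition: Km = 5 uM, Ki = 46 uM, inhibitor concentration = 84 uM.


Km_app = Km * (1 + [I]/Ki)
Km_app = 5 * (1 + 84/46)
Km_app = 14.1304 uM

14.1304 uM


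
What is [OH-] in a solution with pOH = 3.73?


[OH-] = 10^(-pOH)
[OH-] = 10^(-3.73)
[OH-] = 1.862e-04 M

1.862e-04 M


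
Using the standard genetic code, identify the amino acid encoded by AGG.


Standard genetic code lookup.
Codon AGG -> Arg

Arg


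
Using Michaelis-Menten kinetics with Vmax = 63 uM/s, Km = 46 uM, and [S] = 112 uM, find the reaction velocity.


v = Vmax * [S] / (Km + [S])
v = 63 * 112 / (46 + 112)
v = 44.6582 uM/s

44.6582 uM/s


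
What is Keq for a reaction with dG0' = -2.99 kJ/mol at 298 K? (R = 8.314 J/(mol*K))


Keq = exp(-dG0 * 1000 / (R * T))
Keq = exp(-(-2.99) * 1000 / (8.314 * 298))
Keq = 3.3429

3.3429


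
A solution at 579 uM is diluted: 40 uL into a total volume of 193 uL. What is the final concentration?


C2 = C1 * V1 / V2
C2 = 579 * 40 / 193
C2 = 120.0 uM

120.0 uM


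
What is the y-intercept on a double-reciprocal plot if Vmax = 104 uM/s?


y-intercept = 1/Vmax
= 1/104
= 0.0096 s/uM

0.0096 s/uM


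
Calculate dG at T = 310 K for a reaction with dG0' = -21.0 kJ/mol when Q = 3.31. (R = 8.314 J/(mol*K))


dG = dG0' + RT * ln(Q) / 1000
dG = -21.0 + 8.314 * 310 * ln(3.31) / 1000
dG = -17.9151 kJ/mol

-17.9151 kJ/mol


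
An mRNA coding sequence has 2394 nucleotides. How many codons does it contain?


codons = nucleotides / 3
codons = 2394 / 3 = 798

798


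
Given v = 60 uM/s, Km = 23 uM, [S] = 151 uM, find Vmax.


Vmax = v * (Km + [S]) / [S]
Vmax = 60 * (23 + 151) / 151
Vmax = 69.1391 uM/s

69.1391 uM/s


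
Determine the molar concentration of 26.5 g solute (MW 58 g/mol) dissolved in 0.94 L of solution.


C = (mass / MW) / volume
C = (26.5 / 58) / 0.94
C = 0.4861 M

0.4861 M


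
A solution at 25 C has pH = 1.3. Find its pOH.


pOH = 14 - pH
pOH = 14 - 1.3
pOH = 12.7

12.7


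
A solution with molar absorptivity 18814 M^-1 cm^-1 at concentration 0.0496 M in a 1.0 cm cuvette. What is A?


A = epsilon * c * l
A = 18814 * 0.0496 * 1.0
A = 933.1744

933.1744


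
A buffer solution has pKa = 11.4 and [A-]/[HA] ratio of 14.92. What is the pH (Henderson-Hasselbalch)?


pH = pKa + log10([A-]/[HA])
pH = 11.4 + log10(14.92)
pH = 12.5738

12.5738


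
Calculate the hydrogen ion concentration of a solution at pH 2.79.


[H+] = 10^(-pH)
[H+] = 10^(-2.79)
[H+] = 0.0016 M

0.0016 M


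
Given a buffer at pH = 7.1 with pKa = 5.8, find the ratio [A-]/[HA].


[A-]/[HA] = 10^(pH - pKa)
= 10^(7.1 - 5.8)
= 19.9526

19.9526


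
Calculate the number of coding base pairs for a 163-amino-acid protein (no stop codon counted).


Each amino acid = 1 codon = 3 bp
bp = 163 * 3 = 489 bp

489 bp


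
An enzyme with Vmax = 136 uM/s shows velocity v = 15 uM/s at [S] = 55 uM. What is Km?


Km = [S] * (Vmax - v) / v
Km = 55 * (136 - 15) / 15
Km = 443.6667 uM

443.6667 uM


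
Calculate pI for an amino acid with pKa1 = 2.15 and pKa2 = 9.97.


pI = (pKa1 + pKa2) / 2
pI = (2.15 + 9.97) / 2
pI = 6.06

6.06


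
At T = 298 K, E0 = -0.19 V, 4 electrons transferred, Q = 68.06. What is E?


E = E0 - (RT/nF) * ln(Q)
E = -0.19 - (8.314 * 298 / (4 * 96485)) * ln(68.06)
E = -0.2171 V

-0.2171 V


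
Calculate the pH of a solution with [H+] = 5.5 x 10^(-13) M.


pH = -log10([H+])
pH = -log10(5.5 x 10^(-13))
pH = 12.2596

12.2596


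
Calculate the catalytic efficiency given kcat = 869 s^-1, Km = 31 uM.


Catalytic efficiency = kcat / Km
= 869 / 31
= 28.0323 uM^-1*s^-1

28.0323 uM^-1*s^-1


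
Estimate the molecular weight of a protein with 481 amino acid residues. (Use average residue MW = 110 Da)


MW = n_residues * 110 Da
MW = 481 * 110
MW = 52910 Da

52910 Da


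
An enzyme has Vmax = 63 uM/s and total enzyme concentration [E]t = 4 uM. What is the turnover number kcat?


kcat = Vmax / [E]t
kcat = 63 / 4
kcat = 15.75 s^-1

15.75 s^-1


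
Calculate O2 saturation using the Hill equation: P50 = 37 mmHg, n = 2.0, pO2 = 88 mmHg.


Y = pO2^n / (P50^n + pO2^n)
Y = 88^2.0 / (37^2.0 + 88^2.0)
Y = 84.98%

84.98%


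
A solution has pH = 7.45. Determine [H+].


[H+] = 10^(-pH)
[H+] = 10^(-7.45)
[H+] = 3.548e-08 M

3.548e-08 M


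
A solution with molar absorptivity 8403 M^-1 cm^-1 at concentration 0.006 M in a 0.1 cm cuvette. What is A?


A = epsilon * c * l
A = 8403 * 0.006 * 0.1
A = 5.0418

5.0418


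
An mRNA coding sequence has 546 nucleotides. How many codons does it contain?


codons = nucleotides / 3
codons = 546 / 3 = 182

182


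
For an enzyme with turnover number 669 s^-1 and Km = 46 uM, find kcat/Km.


Catalytic efficiency = kcat / Km
= 669 / 46
= 14.5435 uM^-1*s^-1

14.5435 uM^-1*s^-1


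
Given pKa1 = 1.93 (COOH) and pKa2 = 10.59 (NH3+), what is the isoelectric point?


pI = (pKa1 + pKa2) / 2
pI = (1.93 + 10.59) / 2
pI = 6.26

6.26


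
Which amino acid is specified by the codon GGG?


Standard genetic code lookup.
Codon GGG -> Gly

Gly


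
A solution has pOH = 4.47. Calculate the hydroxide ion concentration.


[OH-] = 10^(-pOH)
[OH-] = 10^(-4.47)
[OH-] = 3.388e-05 M

3.388e-05 M


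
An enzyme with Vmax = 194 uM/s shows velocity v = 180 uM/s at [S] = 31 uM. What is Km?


Km = [S] * (Vmax - v) / v
Km = 31 * (194 - 180) / 180
Km = 2.4111 uM

2.4111 uM


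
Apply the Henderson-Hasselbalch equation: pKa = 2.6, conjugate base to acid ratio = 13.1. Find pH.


pH = pKa + log10([A-]/[HA])
pH = 2.6 + log10(13.1)
pH = 3.7173

3.7173


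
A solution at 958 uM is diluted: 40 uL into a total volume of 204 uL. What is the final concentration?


C2 = C1 * V1 / V2
C2 = 958 * 40 / 204
C2 = 187.8431 uM

187.8431 uM


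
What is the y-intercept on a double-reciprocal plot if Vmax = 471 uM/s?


y-intercept = 1/Vmax
= 1/471
= 0.0021 s/uM

0.0021 s/uM


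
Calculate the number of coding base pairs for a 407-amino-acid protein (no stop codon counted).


Each amino acid = 1 codon = 3 bp
bp = 407 * 3 = 1221 bp

1221 bp


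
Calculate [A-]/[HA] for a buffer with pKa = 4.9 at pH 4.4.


[A-]/[HA] = 10^(pH - pKa)
= 10^(4.4 - 4.9)
= 0.3162

0.3162


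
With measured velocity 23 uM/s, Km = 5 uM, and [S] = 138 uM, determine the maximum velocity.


Vmax = v * (Km + [S]) / [S]
Vmax = 23 * (5 + 138) / 138
Vmax = 23.8333 uM/s

23.8333 uM/s


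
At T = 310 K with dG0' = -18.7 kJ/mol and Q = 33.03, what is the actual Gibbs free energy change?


dG = dG0' + RT * ln(Q) / 1000
dG = -18.7 + 8.314 * 310 * ln(33.03) / 1000
dG = -9.686 kJ/mol

-9.686 kJ/mol


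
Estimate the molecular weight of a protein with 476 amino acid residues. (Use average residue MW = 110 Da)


MW = n_residues * 110 Da
MW = 476 * 110
MW = 52360 Da

52360 Da


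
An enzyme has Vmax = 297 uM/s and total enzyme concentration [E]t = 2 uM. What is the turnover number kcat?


kcat = Vmax / [E]t
kcat = 297 / 2
kcat = 148.5 s^-1

148.5 s^-1


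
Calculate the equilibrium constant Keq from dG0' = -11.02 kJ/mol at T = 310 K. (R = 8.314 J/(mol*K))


Keq = exp(-dG0 * 1000 / (R * T))
Keq = exp(-(-11.02) * 1000 / (8.314 * 310))
Keq = 71.9324

71.9324


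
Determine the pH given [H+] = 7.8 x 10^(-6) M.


pH = -log10([H+])
pH = -log10(7.8 x 10^(-6))
pH = 5.1079

5.1079


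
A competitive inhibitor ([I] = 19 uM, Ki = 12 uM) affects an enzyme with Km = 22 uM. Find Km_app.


Km_app = Km * (1 + [I]/Ki)
Km_app = 22 * (1 + 19/12)
Km_app = 56.8333 uM

56.8333 uM


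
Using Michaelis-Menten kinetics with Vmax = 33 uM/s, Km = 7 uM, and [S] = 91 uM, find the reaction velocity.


v = Vmax * [S] / (Km + [S])
v = 33 * 91 / (7 + 91)
v = 30.6429 uM/s

30.6429 uM/s


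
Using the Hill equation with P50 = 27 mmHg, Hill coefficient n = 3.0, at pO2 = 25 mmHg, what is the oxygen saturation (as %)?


Y = pO2^n / (P50^n + pO2^n)
Y = 25^3.0 / (27^3.0 + 25^3.0)
Y = 44.25%

44.25%


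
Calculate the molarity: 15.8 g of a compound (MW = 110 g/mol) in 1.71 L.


C = (mass / MW) / volume
C = (15.8 / 110) / 1.71
C = 0.084 M

0.084 M


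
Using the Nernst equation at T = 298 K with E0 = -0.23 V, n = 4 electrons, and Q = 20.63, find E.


E = E0 - (RT/nF) * ln(Q)
E = -0.23 - (8.314 * 298 / (4 * 96485)) * ln(20.63)
E = -0.2494 V

-0.2494 V


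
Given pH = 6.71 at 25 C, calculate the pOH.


pOH = 14 - pH
pOH = 14 - 6.71
pOH = 7.29

7.29


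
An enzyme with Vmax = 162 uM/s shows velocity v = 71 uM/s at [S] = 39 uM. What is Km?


Km = [S] * (Vmax - v) / v
Km = 39 * (162 - 71) / 71
Km = 49.9859 uM

49.9859 uM


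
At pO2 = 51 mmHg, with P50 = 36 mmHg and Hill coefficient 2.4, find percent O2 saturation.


Y = pO2^n / (P50^n + pO2^n)
Y = 51^2.4 / (36^2.4 + 51^2.4)
Y = 69.76%

69.76%


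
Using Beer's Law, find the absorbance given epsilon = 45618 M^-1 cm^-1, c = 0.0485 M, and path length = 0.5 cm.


A = epsilon * c * l
A = 45618 * 0.0485 * 0.5
A = 1106.2365

1106.2365


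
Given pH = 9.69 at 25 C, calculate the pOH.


pOH = 14 - pH
pOH = 14 - 9.69
pOH = 4.31

4.31


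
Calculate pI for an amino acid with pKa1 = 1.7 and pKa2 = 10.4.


pI = (pKa1 + pKa2) / 2
pI = (1.7 + 10.4) / 2
pI = 6.05

6.05


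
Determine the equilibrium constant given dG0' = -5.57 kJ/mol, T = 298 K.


Keq = exp(-dG0 * 1000 / (R * T))
Keq = exp(-(-5.57) * 1000 / (8.314 * 298))
Keq = 9.4704

9.4704


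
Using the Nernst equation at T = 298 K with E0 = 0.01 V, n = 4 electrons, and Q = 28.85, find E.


E = E0 - (RT/nF) * ln(Q)
E = 0.01 - (8.314 * 298 / (4 * 96485)) * ln(28.85)
E = -0.0116 V

-0.0116 V


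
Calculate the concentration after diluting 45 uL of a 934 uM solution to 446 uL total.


C2 = C1 * V1 / V2
C2 = 934 * 45 / 446
C2 = 94.2377 uM

94.2377 uM


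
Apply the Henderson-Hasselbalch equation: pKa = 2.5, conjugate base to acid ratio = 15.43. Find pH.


pH = pKa + log10([A-]/[HA])
pH = 2.5 + log10(15.43)
pH = 3.6884

3.6884


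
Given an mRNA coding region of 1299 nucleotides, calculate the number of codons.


codons = nucleotides / 3
codons = 1299 / 3 = 433

433


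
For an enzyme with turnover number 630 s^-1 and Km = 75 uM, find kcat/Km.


Catalytic efficiency = kcat / Km
= 630 / 75
= 8.4 uM^-1*s^-1

8.4 uM^-1*s^-1


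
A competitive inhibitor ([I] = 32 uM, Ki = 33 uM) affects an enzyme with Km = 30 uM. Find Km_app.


Km_app = Km * (1 + [I]/Ki)
Km_app = 30 * (1 + 32/33)
Km_app = 59.0909 uM

59.0909 uM


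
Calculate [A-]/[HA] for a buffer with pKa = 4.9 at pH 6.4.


[A-]/[HA] = 10^(pH - pKa)
= 10^(6.4 - 4.9)
= 31.6228

31.6228


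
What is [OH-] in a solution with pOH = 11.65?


[OH-] = 10^(-pOH)
[OH-] = 10^(-11.65)
[OH-] = 2.239e-12 M

2.239e-12 M


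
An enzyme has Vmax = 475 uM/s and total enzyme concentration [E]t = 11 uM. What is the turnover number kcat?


kcat = Vmax / [E]t
kcat = 475 / 11
kcat = 43.1818 s^-1

43.1818 s^-1


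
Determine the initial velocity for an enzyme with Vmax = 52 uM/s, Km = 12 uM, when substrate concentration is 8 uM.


v = Vmax * [S] / (Km + [S])
v = 52 * 8 / (12 + 8)
v = 20.8 uM/s

20.8 uM/s


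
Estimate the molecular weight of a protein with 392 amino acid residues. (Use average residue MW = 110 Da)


MW = n_residues * 110 Da
MW = 392 * 110
MW = 43120 Da

43120 Da


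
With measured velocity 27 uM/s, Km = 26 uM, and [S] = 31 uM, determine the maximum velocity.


Vmax = v * (Km + [S]) / [S]
Vmax = 27 * (26 + 31) / 31
Vmax = 49.6452 uM/s

49.6452 uM/s


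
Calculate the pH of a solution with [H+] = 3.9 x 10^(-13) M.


pH = -log10([H+])
pH = -log10(3.9 x 10^(-13))
pH = 12.4089

12.4089


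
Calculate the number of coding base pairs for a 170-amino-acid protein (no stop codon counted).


Each amino acid = 1 codon = 3 bp
bp = 170 * 3 = 510 bp

510 bp


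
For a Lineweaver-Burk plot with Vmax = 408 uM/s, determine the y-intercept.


y-intercept = 1/Vmax
= 1/408
= 0.0025 s/uM

0.0025 s/uM


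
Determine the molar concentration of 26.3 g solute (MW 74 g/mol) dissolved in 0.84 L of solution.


C = (mass / MW) / volume
C = (26.3 / 74) / 0.84
C = 0.4231 M

0.4231 M


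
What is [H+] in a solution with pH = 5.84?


[H+] = 10^(-pH)
[H+] = 10^(-5.84)
[H+] = 1.445e-06 M

1.445e-06 M


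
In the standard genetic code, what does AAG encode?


Standard genetic code lookup.
Codon AAG -> Lys

Lys


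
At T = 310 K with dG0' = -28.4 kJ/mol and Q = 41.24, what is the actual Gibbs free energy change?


dG = dG0' + RT * ln(Q) / 1000
dG = -28.4 + 8.314 * 310 * ln(41.24) / 1000
dG = -18.8138 kJ/mol

-18.8138 kJ/mol


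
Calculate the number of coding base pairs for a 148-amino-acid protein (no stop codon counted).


Each amino acid = 1 codon = 3 bp
bp = 148 * 3 = 444 bp

444 bp


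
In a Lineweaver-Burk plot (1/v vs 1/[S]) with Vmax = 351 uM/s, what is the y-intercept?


y-intercept = 1/Vmax
= 1/351
= 0.0028 s/uM

0.0028 s/uM


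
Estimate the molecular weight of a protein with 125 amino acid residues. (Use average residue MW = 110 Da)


MW = n_residues * 110 Da
MW = 125 * 110
MW = 13750 Da

13750 Da


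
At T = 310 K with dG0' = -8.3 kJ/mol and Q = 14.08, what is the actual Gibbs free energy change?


dG = dG0' + RT * ln(Q) / 1000
dG = -8.3 + 8.314 * 310 * ln(14.08) / 1000
dG = -1.4836 kJ/mol

-1.4836 kJ/mol


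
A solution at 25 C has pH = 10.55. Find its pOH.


pOH = 14 - pH
pOH = 14 - 10.55
pOH = 3.45

3.45


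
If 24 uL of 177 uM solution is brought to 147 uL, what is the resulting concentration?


C2 = C1 * V1 / V2
C2 = 177 * 24 / 147
C2 = 28.898 uM

28.898 uM


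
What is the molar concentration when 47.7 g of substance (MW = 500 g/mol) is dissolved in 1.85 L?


C = (mass / MW) / volume
C = (47.7 / 500) / 1.85
C = 0.0516 M

0.0516 M


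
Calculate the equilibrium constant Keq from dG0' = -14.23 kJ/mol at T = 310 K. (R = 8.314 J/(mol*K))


Keq = exp(-dG0 * 1000 / (R * T))
Keq = exp(-(-14.23) * 1000 / (8.314 * 310))
Keq = 249.9338

249.9338


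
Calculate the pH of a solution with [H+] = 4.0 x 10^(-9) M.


pH = -log10([H+])
pH = -log10(4.0 x 10^(-9))
pH = 8.3979

8.3979


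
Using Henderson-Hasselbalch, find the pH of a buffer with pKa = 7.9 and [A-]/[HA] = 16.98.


pH = pKa + log10([A-]/[HA])
pH = 7.9 + log10(16.98)
pH = 9.1299

9.1299


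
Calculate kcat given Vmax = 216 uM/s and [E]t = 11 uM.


kcat = Vmax / [E]t
kcat = 216 / 11
kcat = 19.6364 s^-1

19.6364 s^-1


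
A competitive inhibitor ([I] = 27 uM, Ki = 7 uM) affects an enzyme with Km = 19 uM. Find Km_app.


Km_app = Km * (1 + [I]/Ki)
Km_app = 19 * (1 + 27/7)
Km_app = 92.2857 uM

92.2857 uM


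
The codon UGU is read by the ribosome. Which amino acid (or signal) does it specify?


Standard genetic code lookup.
Codon UGU -> Cys

Cys


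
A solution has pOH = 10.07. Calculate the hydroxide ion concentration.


[OH-] = 10^(-pOH)
[OH-] = 10^(-10.07)
[OH-] = 8.511e-11 M

8.511e-11 M


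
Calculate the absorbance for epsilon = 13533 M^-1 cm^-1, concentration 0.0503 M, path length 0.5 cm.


A = epsilon * c * l
A = 13533 * 0.0503 * 0.5
A = 340.3549

340.3549


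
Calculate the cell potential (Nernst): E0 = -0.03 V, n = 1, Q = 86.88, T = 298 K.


E = E0 - (RT/nF) * ln(Q)
E = -0.03 - (8.314 * 298 / (1 * 96485)) * ln(86.88)
E = -0.1446 V

-0.1446 V


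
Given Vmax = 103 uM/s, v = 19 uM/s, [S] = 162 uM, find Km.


Km = [S] * (Vmax - v) / v
Km = 162 * (103 - 19) / 19
Km = 716.2105 uM

716.2105 uM


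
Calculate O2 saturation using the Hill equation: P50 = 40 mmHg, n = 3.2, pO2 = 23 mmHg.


Y = pO2^n / (P50^n + pO2^n)
Y = 23^3.2 / (40^3.2 + 23^3.2)
Y = 14.54%

14.54%


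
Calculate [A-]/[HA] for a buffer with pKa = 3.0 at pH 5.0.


[A-]/[HA] = 10^(pH - pKa)
= 10^(5.0 - 3.0)
= 100.0

100.0
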